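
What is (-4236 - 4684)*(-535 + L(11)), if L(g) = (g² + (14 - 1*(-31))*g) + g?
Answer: -820640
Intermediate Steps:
L(g) = g² + 46*g (L(g) = (g² + (14 + 31)*g) + g = (g² + 45*g) + g = g² + 46*g)
(-4236 - 4684)*(-535 + L(11)) = (-4236 - 4684)*(-535 + 11*(46 + 11)) = -8920*(-535 + 11*57) = -8920*(-535 + 627) = -8920*92 = -820640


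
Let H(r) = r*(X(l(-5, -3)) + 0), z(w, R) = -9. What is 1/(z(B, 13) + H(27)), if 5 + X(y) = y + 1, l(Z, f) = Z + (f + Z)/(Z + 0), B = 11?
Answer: -5/1044 ≈ -0.0047893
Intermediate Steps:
l(Z, f) = Z + (Z + f)/Z
X(y) = -4 + y (X(y) = -5 + (y + 1) = -5 + (1 + y) = -4 + y)
H(r) = -37*r/5 (H(r) = r*((-4 + (1 - 5 - 3/(-5))) + 0) = r*((-4 + (1 - 5 - 3*(-⅕))) + 0) = r*((-4 + (1 - 5 + ⅗)) + 0) = r*((-4 - 17/5) + 0) = r*(-37/5 + 0) = r*(-37/5) = -37*r/5)
1/(z(B, 13) + H(27)) = 1/(-9 - 37/5*27) = 1/(-9 - 999/5) = 1/(-1044/5) = -5/1044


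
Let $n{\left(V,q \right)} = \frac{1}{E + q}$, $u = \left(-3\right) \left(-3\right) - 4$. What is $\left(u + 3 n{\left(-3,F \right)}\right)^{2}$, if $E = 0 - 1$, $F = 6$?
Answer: $\frac{784}{25} \approx 31.36$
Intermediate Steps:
$E = -1$ ($E = 0 - 1 = -1$)
$u = 5$ ($u = 9 - 4 = 5$)
$n{\left(V,q \right)} = \frac{1}{-1 + q}$
$\left(u + 3 n{\left(-3,F \right)}\right)^{2} = \left(5 + \frac{3}{-1 + 6}\right)^{2} = \left(5 + \frac{3}{5}\right)^{2} = \left(\frac{28}{5}\right)^{2} = \frac{784}{25}$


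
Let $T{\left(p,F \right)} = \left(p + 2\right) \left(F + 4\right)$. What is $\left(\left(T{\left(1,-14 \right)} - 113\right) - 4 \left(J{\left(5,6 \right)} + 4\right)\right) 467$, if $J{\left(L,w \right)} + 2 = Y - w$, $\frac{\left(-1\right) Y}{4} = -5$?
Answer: $-96669$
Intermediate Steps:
$Y = 20$ ($Y = \left(-4\right) \left(-5\right) = 20$)
$J{\left(L,w \right)} = 18 - w$ ($J{\left(L,w \right)} = -2 - \left(-20 + w\right) = 18 - w$)
$T{\left(p,F \right)} = \left(2 + p\right) \left(4 + F\right)$
$\left(\left(T{\left(1,-14 \right)} - 113\right) - 4 \left(J{\left(5,6 \right)} + 4\right)\right) 467 = \left(\left(\left(8 + 2 \left(-14\right) + 4 \cdot 1 - 14\right) - 113\right) - 4 \left(\left(18 - 6\right) + 4\right)\right) 467 = \left(\left(\left(8 - 28 + 4 - 14\right) - 113\right) - 4 \left(\left(18 - 6\right) + 4\right)\right) 467 = \left(\left(-30 - 113\right) - 4 \left(12 + 4\right)\right) 467 = \left(-143 - 64\right) 467 = \left(-207\right) 467 = -96669$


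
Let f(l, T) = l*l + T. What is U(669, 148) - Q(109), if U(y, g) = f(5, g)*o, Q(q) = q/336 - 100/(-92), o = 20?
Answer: 26727973/7728 ≈ 3458.6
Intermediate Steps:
f(l, T) = T + l² (f(l, T) = l² + T = T + l²)
Q(q) = 25/23 + q/336 (Q(q) = q*(1/336) - 100*(-1/92) = q/336 + 25/23 = 25/23 + q/336)
U(y, g) = 500 + 20*g (U(y, g) = (g + 5²)*20 = (g + 25)*20 = (25 + g)*20 = 500 + 20*g)
U(669, 148) - Q(109) = (500 + 20*148) - (25/23 + (1/336)*109) = (500 + 2960) - (25/23 + 109/336) = 3460 - 1*10907/7728 = 3460 - 10907/7728 = 26727973/7728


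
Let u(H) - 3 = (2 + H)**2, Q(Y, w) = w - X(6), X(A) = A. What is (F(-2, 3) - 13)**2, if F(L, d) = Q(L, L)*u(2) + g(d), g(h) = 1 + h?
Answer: 25921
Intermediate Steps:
Q(Y, w) = -6 + w (Q(Y, w) = w - 1*6 = w - 6 = -6 + w)
u(H) = 3 + (2 + H)**2
F(L, d) = -113 + d + 19*L (F(L, d) = (-6 + L)*(3 + (2 + 2)**2) + (1 + d) = (-6 + L)*(3 + 4**2) + (1 + d) = (-6 + L)*(3 + 16) + (1 + d) = (-6 + L)*19 + (1 + d) = (-114 + 19*L) + (1 + d) = -113 + d + 19*L)
(F(-2, 3) - 13)**2 = ((-113 + 3 + 19*(-2)) - 13)**2 = ((-113 + 3 - 38) - 13)**2 = (-148 - 13)**2 = (-161)**2 = 25921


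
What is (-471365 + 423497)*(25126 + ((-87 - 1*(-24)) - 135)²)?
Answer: -3079348440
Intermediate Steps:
(-471365 + 423497)*(25126 + ((-87 - 1*(-24)) - 135)²) = -47868*(25126 + ((-87 + 24) - 135)²) = -47868*(25126 + (-63 - 135)²) = -47868*(25126 + (-198)²) = -47868*(25126 + 39204) = -47868*64330 = -3079348440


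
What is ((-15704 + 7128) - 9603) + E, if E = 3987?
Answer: -14192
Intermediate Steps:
((-15704 + 7128) - 9603) + E = ((-15704 + 7128) - 9603) + 3987 = (-8576 - 9603) + 3987 = -18179 + 3987 = -14192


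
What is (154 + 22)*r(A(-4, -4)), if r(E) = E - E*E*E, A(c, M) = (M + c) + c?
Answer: 302016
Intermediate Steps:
A(c, M) = M + 2*c
r(E) = E - E³ (r(E) = E - E²*E = E - E³)
(154 + 22)*r(A(-4, -4)) = (154 + 22)*((-4 + 2*(-4)) - (-4 + 2*(-4))³) = 176*((-4 - 8) - (-4 - 8)³) = 176*(-12 - 1*(-12)³) = 176*(-12 - 1*(-1728)) = 176*(-12 + 1728) = 176*1716 = 302016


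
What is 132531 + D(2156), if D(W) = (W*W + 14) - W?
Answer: 4778725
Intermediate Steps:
D(W) = 14 + W² - W (D(W) = (W² + 14) - W = (14 + W²) - W = 14 + W² - W)
132531 + D(2156) = 132531 + (14 + 2156² - 1*2156) = 132531 + (14 + 4648336 - 2156) = 132531 + 4646194 = 4778725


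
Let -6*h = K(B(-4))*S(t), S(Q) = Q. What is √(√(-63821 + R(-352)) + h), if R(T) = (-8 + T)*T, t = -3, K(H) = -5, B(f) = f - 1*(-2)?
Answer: √(-10 + 4*√62899)/2 ≈ 15.757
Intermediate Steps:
B(f) = 2 + f (B(f) = f + 2 = 2 + f)
R(T) = T*(-8 + T)
h = -5/2 (h = -(-5)*(-3)/6 = -⅙*15 = -5/2 ≈ -2.5000)
√(√(-63821 + R(-352)) + h) = √(√(-63821 - 352*(-8 - 352)) - 5/2) = √(√(-63821 - 352*(-360)) - 5/2) = √(√(-63821 + 126720) - 5/2) = √(√62899 - 5/2) = √(-5/2 + √62899)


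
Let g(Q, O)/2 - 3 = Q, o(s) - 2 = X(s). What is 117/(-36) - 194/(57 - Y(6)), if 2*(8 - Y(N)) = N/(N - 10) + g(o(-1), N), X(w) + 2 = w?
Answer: -5717/804 ≈ -7.1107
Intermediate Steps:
X(w) = -2 + w
o(s) = s (o(s) = 2 + (-2 + s) = s)
g(Q, O) = 6 + 2*Q
Y(N) = 6 - N/(2*(-10 + N)) (Y(N) = 8 - (N/(N - 10) + (6 + 2*(-1)))/2 = 8 - (N/(-10 + N) + (6 - 2))/2 = 8 - (N/(-10 + N) + 4)/2 = 8 - (4 + N/(-10 + N))/2 = 8 + (-2 - N/(2*(-10 + N))) = 6 - N/(2*(-10 + N)))
117/(-36) - 194/(57 - Y(6)) = 117/(-36) - 194/(57 - (-120 + 11*6)/(2*(-10 + 6))) = 117*(-1/36) - 194/(57 - (-120 + 66)/(2*(-4))) = -13/4 - 194/(57 - (-1)*(-54)/(2*4)) = -13/4 - 194/(57 - 1*27/4) = -13/4 - 194/(57 - 27/4) = -13/4 - 194/201/4 = -13/4 - 194*4/201 = -13/4 - 776/201 = -5717/804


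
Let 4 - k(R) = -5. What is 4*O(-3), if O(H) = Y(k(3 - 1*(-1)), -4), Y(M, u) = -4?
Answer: -16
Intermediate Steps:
k(R) = 9 (k(R) = 4 - 1*(-5) = 4 + 5 = 9)
O(H) = -4
4*O(-3) = 4*(-4) = -16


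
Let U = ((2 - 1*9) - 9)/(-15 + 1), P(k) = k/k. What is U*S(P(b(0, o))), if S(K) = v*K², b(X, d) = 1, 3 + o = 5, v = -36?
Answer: -288/7 ≈ -41.143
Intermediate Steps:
o = 2 (o = -3 + 5 = 2)
P(k) = 1
S(K) = -36*K²
U = 8/7 (U = ((2 - 9) - 9)/(-14) = (-7 - 9)*(-1/14) = -16*(-1/14) = 8/7 ≈ 1.1429)
U*S(P(b(0, o))) = 8*(-36*1²)/7 = 8*(-36*1)/7 = (8/7)*(-36) = -288/7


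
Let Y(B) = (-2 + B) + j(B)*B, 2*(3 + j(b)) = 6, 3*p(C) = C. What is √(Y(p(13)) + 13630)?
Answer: √122691/3 ≈ 116.76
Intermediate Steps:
p(C) = C/3
j(b) = 0 (j(b) = -3 + (½)*6 = -3 + 3 = 0)
Y(B) = -2 + B (Y(B) = (-2 + B) + 0*B = (-2 + B) + 0 = -2 + B)
√(Y(p(13)) + 13630) = √((-2 + (⅓)*13) + 13630) = √((-2 + 13/3) + 13630) = √(7/3 + 13630) = √(40897/3) = √122691/3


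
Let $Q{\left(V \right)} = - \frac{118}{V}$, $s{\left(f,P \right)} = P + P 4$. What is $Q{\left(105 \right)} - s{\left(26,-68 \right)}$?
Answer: $\frac{35582}{105} \approx 338.88$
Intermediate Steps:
$s{\left(f,P \right)} = 5 P$ ($s{\left(f,P \right)} = P + 4 P = 5 P$)
$Q{\left(105 \right)} - s{\left(26,-68 \right)} = - \frac{118}{105} - 5 \left(-68\right) = \left(-118\right) \frac{1}{105} - -340 = - \frac{118}{105} + 340 = \frac{35582}{105}$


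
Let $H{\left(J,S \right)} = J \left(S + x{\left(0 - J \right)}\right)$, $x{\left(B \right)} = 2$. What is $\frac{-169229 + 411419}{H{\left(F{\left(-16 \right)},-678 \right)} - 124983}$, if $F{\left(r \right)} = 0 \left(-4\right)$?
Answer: $- \frac{2990}{1543} \approx -1.9378$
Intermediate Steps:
$F{\left(r \right)} = 0$
$H{\left(J,S \right)} = J \left(2 + S\right)$ ($H{\left(J,S \right)} = J \left(S + 2\right) = J \left(2 + S\right)$)
$\frac{-169229 + 411419}{H{\left(F{\left(-16 \right)},-678 \right)} - 124983} = \frac{-169229 + 411419}{0 \left(2 - 678\right) - 124983} = \frac{242190}{0 \left(-676\right) - 124983} = \frac{242190}{0 - 124983} = \frac{242190}{-124983} = 242190 \left(- \frac{1}{124983}\right) = - \frac{2990}{1543}$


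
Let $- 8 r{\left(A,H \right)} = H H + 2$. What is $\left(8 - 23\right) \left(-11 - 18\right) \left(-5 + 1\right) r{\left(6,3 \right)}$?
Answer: $\frac{4785}{2} \approx 2392.5$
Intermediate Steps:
$r{\left(A,H \right)} = - \frac{1}{4} - \frac{H^{2}}{8}$ ($r{\left(A,H \right)} = - \frac{H H + 2}{8} = - \frac{H^{2} + 2}{8} = - \frac{2 + H^{2}}{8} = - \frac{1}{4} - \frac{H^{2}}{8}$)
$\left(8 - 23\right) \left(-11 - 18\right) \left(-5 + 1\right) r{\left(6,3 \right)} = \left(8 - 23\right) \left(-11 - 18\right) \left(-5 + 1\right) \left(- \frac{1}{4} - \frac{3^{2}}{8}\right) = - 15 \left(-11 - 18\right) \left(- 4 \left(- \frac{1}{4} - \frac{9}{8}\right)\right) = \left(-15\right) \left(-29\right) \left(- 4 \left(- \frac{1}{4} - \frac{9}{8}\right)\right) = 435 \left(\left(-4\right) \left(- \frac{11}{8}\right)\right) = 435 \cdot \frac{11}{2} = \frac{4785}{2}$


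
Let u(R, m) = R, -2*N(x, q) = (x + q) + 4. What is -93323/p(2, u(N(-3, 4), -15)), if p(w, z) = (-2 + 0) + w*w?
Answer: -93323/2 ≈ -46662.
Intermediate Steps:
N(x, q) = -2 - q/2 - x/2 (N(x, q) = -((x + q) + 4)/2 = -((q + x) + 4)/2 = -(4 + q + x)/2 = -2 - q/2 - x/2)
p(w, z) = -2 + w²
-93323/p(2, u(N(-3, 4), -15)) = -93323/(-2 + 2²) = -93323/(-2 + 4) = -93323/2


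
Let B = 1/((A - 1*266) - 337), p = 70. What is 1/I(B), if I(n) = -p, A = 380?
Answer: -1/70 ≈ -0.014286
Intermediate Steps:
B = -1/223 (B = 1/((380 - 1*266) - 337) = 1/((380 - 266) - 337) = 1/(114 - 337) = 1/(-223) = -1/223 ≈ -0.0044843)
I(n) = -70 (I(n) = -1*70 = -70)
1/I(B) = 1/(-70) = -1/70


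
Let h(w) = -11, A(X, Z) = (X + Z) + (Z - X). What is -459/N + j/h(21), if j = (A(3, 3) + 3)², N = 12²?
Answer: -1857/176 ≈ -10.551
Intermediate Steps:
A(X, Z) = 2*Z
N = 144
j = 81 (j = (2*3 + 3)² = (6 + 3)² = 9² = 81)
-459/N + j/h(21) = -459/144 + 81/(-11) = -459*1/144 + 81*(-1/11) = -51/16 - 81/11 = -1857/176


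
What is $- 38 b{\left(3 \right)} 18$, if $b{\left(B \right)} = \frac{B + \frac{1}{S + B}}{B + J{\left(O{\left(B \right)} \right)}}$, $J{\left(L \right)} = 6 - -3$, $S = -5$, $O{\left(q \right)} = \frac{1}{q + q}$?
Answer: $- \frac{285}{2} \approx -142.5$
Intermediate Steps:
$O{\left(q \right)} = \frac{1}{2 q}$
$J{\left(L \right)} = 9$ ($J{\left(L \right)} = 6 + 3 = 9$)
$b{\left(B \right)} = \frac{B + \frac{1}{-5 + B}}{9 + B}$ ($b{\left(B \right)} = \frac{B + \frac{1}{-5 + B}}{B + 9} = \frac{B + \frac{1}{-5 + B}}{9 + B}$)
$- 38 b{\left(3 \right)} 18 = - 38 \frac{1 + 3^{2} - 15}{-45 + 3^{2} + 4 \cdot 3} \cdot 18 = - 38 \frac{1 + 9 - 15}{-45 + 9 + 12} \cdot 18 = - 38 \frac{1}{-24} \left(-5\right) 18 = - 38 \left(\left(- \frac{1}{24}\right) \left(-5\right)\right) 18 = \left(-38\right) \frac{5}{24} \cdot 18 = \left(- \frac{95}{12}\right) 18 = - \frac{285}{2}$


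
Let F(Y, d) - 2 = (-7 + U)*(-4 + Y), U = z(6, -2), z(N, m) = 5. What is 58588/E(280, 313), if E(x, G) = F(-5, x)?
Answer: 14647/5 ≈ 2929.4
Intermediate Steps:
U = 5
F(Y, d) = 10 - 2*Y (F(Y, d) = 2 + (-7 + 5)*(-4 + Y) = 2 - 2*(-4 + Y) = 2 + (8 - 2*Y) = 10 - 2*Y)
E(x, G) = 20 (E(x, G) = 10 - 2*(-5) = 10 + 10 = 20)
58588/E(280, 313) = 58588/20 = 58588*(1/20) = 14647/5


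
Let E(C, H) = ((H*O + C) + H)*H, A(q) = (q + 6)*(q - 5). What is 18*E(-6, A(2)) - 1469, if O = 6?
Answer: 73699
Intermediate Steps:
A(q) = (-5 + q)*(6 + q) (A(q) = (6 + q)*(-5 + q) = (-5 + q)*(6 + q))
E(C, H) = H*(C + 7*H) (E(C, H) = ((H*6 + C) + H)*H = ((6*H + C) + H)*H = ((C + 6*H) + H)*H = (C + 7*H)*H = H*(C + 7*H))
18*E(-6, A(2)) - 1469 = 18*((-30 + 2 + 2**2)*(-6 + 7*(-30 + 2 + 2**2))) - 1469 = 18*((-30 + 2 + 4)*(-6 + 7*(-30 + 2 + 4))) - 1469 = 18*(-24*(-6 + 7*(-24))) - 1469 = 18*(-24*(-6 - 168)) - 1469 = 18*(-24*(-174)) - 1469 = 18*4176 - 1469 = 75168 - 1469 = 73699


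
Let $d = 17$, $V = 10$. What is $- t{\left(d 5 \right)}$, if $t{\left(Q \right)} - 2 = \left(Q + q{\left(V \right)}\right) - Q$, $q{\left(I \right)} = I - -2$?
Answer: $-14$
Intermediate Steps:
$q{\left(I \right)} = 2 + I$ ($q{\left(I \right)} = I + 2 = 2 + I$)
$t{\left(Q \right)} = 14$ ($t{\left(Q \right)} = 2 + \left(\left(Q + \left(2 + 10\right)\right) - Q\right) = 2 + \left(\left(Q + 12\right) - Q\right) = 2 + \left(\left(12 + Q\right) - Q\right) = 2 + 12 = 14$)
$- t{\left(d 5 \right)} = \left(-1\right) 14 = -14$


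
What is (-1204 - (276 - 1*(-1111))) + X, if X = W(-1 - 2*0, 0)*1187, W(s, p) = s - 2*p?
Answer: -3778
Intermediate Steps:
X = -1187 (X = ((-1 - 2*0) - 2*0)*1187 = ((-1 + 0) + 0)*1187 = (-1 + 0)*1187 = -1*1187 = -1187)
(-1204 - (276 - 1*(-1111))) + X = (-1204 - (276 - 1*(-1111))) - 1187 = (-1204 - (276 + 1111)) - 1187 = (-1204 - 1*1387) - 1187 = (-1204 - 1387) - 1187 = -2591 - 1187 = -3778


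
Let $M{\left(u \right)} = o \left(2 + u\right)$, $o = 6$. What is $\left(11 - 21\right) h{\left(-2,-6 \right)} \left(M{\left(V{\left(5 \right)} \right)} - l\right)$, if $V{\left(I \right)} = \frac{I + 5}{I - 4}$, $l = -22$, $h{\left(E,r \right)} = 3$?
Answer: $-2820$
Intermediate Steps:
$V{\left(I \right)} = \frac{5 + I}{-4 + I}$
$M{\left(u \right)} = 12 + 6 u$ ($M{\left(u \right)} = 6 \left(2 + u\right) = 12 + 6 u$)
$\left(11 - 21\right) h{\left(-2,-6 \right)} \left(M{\left(V{\left(5 \right)} \right)} - l\right) = \left(11 - 21\right) 3 \left(\left(12 + 6 \frac{5 + 5}{-4 + 5}\right) - -22\right) = \left(11 - 21\right) 3 \left(\left(12 + 6 \cdot 1^{-1} \cdot 10\right) + 22\right) = \left(-10\right) 3 \left(\left(12 + 6 \cdot 1 \cdot 10\right) + 22\right) = - 30 \left(\left(12 + 6 \cdot 10\right) + 22\right) = - 30 \left(\left(12 + 60\right) + 22\right) = - 30 \left(72 + 22\right) = \left(-30\right) 94 = -2820$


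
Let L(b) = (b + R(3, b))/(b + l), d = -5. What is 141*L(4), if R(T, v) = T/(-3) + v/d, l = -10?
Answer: -517/10 ≈ -51.700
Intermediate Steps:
R(T, v) = -T/3 - v/5 (R(T, v) = T/(-3) + v/(-5) = T*(-⅓) + v*(-⅕) = -T/3 - v/5)
L(b) = (-1 + 4*b/5)/(-10 + b) (L(b) = (b + (-⅓*3 - b/5))/(b - 10) = (b + (-1 - b/5))/(-10 + b) = (-1 + 4*b/5)/(-10 + b))
141*L(4) = 141*((-5 + 4*4)/(5*(-10 + 4))) = 141*((⅕)*(-5 + 16)/(-6)) = 141*((⅕)*(-⅙)*11) = 141*(-11/30) = -517/10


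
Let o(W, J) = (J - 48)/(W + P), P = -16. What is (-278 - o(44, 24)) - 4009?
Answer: -30003/7 ≈ -4286.1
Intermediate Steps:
o(W, J) = (-48 + J)/(-16 + W) (o(W, J) = (J - 48)/(W - 16) = (-48 + J)/(-16 + W))
(-278 - o(44, 24)) - 4009 = (-278 - (-48 + 24)/(-16 + 44)) - 4009 = (-278 - (-24)/28) - 4009 = (-278 - 1*(-6/7)) - 4009 = (-278 + 6/7) - 4009 = -1940/7 - 4009 = -30003/7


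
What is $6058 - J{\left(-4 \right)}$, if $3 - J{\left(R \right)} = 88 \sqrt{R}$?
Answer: $6055 + 176 i \approx 6055.0 + 176.0 i$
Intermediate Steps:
$J{\left(R \right)} = 3 - 88 \sqrt{R}$
$6058 - J{\left(-4 \right)} = 6058 - \left(3 - 88 \sqrt{-4}\right) = 6058 - \left(3 - 88 \cdot 2 i\right) = 6058 - \left(3 - 176 i\right) = 6055 + 176 i$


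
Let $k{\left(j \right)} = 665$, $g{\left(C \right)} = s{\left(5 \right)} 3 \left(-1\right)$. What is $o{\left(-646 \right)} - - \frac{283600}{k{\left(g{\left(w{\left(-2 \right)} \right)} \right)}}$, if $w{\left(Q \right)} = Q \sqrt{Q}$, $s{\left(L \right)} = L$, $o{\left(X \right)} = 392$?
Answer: $\frac{108856}{133} \approx 818.47$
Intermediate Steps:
$w{\left(Q \right)} = Q^{\frac{3}{2}}$
$g{\left(C \right)} = -15$ ($g{\left(C \right)} = 5 \cdot 3 \left(-1\right) = 15 \left(-1\right) = -15$)
$o{\left(-646 \right)} - - \frac{283600}{k{\left(g{\left(w{\left(-2 \right)} \right)} \right)}} = 392 - - \frac{283600}{665} = 392 - \left(-283600\right) \frac{1}{665} = 392 - - \frac{56720}{133} = 392 + \frac{56720}{133} = \frac{108856}{133}$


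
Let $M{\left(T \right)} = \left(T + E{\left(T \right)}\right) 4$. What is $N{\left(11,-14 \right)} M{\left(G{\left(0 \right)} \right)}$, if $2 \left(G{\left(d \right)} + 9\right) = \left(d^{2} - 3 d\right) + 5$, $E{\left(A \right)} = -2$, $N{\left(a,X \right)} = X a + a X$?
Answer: $10472$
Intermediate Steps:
$N{\left(a,X \right)} = 2 X a$ ($N{\left(a,X \right)} = X a + X a = 2 X a$)
$G{\left(d \right)} = - \frac{13}{2} + \frac{d^{2}}{2} - \frac{3 d}{2}$ ($G{\left(d \right)} = -9 + \frac{\left(d^{2} - 3 d\right) + 5}{2} = -9 + \frac{5 + d^{2} - 3 d}{2} = -9 + \left(\frac{5}{2} + \frac{d^{2}}{2} - \frac{3 d}{2}\right) = - \frac{13}{2} + \frac{d^{2}}{2} - \frac{3 d}{2}$)
$M{\left(T \right)} = -8 + 4 T$ ($M{\left(T \right)} = \left(T - 2\right) 4 = \left(-2 + T\right) 4 = -8 + 4 T$)
$N{\left(11,-14 \right)} M{\left(G{\left(0 \right)} \right)} = 2 \left(-14\right) 11 \left(-8 + 4 \left(- \frac{13}{2} + \frac{0^{2}}{2} - 0\right)\right) = - 308 \left(-8 + 4 \left(- \frac{13}{2} + \frac{1}{2} \cdot 0 + 0\right)\right) = - 308 \left(-8 + 4 \left(- \frac{13}{2} + 0 + 0\right)\right) = - 308 \left(-8 + 4 \left(- \frac{13}{2}\right)\right) = - 308 \left(-8 - 26\right) = \left(-308\right) \left(-34\right) = 10472$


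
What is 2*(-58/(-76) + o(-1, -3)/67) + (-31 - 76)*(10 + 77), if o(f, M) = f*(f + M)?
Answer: -11848262/1273 ≈ -9307.4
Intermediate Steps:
o(f, M) = f*(M + f)
2*(-58/(-76) + o(-1, -3)/67) + (-31 - 76)*(10 + 77) = 2*(-58/(-76) - (-3 - 1)/67) + (-31 - 76)*(10 + 77) = 2*(-58*(-1/76) - 1*(-4)*(1/67)) - 107*87 = 2*(29/38 + 4*(1/67)) - 9309 = 2*(29/38 + 4/67) - 9309 = 2*(2095/2546) - 9309 = 2095/1273 - 9309 = -11848262/1273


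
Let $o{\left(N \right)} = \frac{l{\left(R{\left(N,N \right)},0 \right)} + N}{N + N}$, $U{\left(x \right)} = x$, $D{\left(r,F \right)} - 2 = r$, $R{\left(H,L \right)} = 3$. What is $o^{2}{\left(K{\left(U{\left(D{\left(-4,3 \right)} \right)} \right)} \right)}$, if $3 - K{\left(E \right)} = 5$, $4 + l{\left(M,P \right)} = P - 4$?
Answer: $\frac{25}{4} \approx 6.25$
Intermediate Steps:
$D{\left(r,F \right)} = 2 + r$
$l{\left(M,P \right)} = -8 + P$ ($l{\left(M,P \right)} = -4 + \left(P - 4\right) = -4 + \left(-4 + P\right) = -8 + P$)
$K{\left(E \right)} = -2$ ($K{\left(E \right)} = 3 - 5 = -2$)
$o{\left(N \right)} = \frac{-8 + N}{2 N}$ ($o{\left(N \right)} = \frac{\left(-8 + 0\right) + N}{N + N} = \frac{-8 + N}{2 N}$)
$o^{2}{\left(K{\left(U{\left(D{\left(-4,3 \right)} \right)} \right)} \right)} = \left(\frac{-8 - 2}{2 \left(-2\right)}\right)^{2} = \left(\frac{1}{2} \left(- \frac{1}{2}\right) \left(-10\right)\right)^{2} = \left(\frac{5}{2}\right)^{2} = \frac{25}{4}$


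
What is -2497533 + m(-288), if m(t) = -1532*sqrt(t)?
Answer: -2497533 - 18384*I*sqrt(2) ≈ -2.4975e+6 - 25999.0*I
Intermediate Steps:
-2497533 + m(-288) = -2497533 - 18384*I*sqrt(2)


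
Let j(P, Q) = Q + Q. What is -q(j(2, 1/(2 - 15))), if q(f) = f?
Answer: 2/13 ≈ 0.15385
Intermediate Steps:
j(P, Q) = 2*Q
-q(j(2, 1/(2 - 15))) = -2/(2 - 15) = -2/(-13) = -2*(-1)/13 = -1*(-2/13) = 2/13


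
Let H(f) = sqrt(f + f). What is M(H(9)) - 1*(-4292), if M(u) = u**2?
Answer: 4310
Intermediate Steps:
H(f) = sqrt(2)*sqrt(f) (H(f) = sqrt(2*f) = sqrt(2)*sqrt(f))
M(H(9)) - 1*(-4292) = (sqrt(2)*sqrt(9))**2 - 1*(-4292) = (sqrt(2)*3)**2 + 4292 = (3*sqrt(2))**2 + 4292 = 18 + 4292 = 4310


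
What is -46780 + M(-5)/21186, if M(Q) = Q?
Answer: -991081085/21186 ≈ -46780.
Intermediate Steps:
-46780 + M(-5)/21186 = -46780 - 5/21186 = -991081085/21186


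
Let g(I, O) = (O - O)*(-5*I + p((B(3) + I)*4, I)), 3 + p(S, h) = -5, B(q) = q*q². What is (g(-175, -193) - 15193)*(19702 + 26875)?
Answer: -707644361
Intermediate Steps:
B(q) = q³
p(S, h) = -8 (p(S, h) = -3 - 5 = -8)
g(I, O) = 0 (g(I, O) = (O - O)*(-5*I - 8) = 0*(-8 - 5*I) = 0)
(g(-175, -193) - 15193)*(19702 + 26875) = (0 - 15193)*(19702 + 26875) = -15193*46577 = -707644361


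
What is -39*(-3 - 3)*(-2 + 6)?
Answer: 936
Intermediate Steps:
-39*(-3 - 3)*(-2 + 6) = -(-234)*4 = -39*(-24) = 936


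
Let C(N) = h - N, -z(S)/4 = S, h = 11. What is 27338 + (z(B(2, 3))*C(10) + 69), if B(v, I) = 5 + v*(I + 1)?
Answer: 27355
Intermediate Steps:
B(v, I) = 5 + v*(1 + I)
z(S) = -4*S
C(N) = 11 - N
27338 + (z(B(2, 3))*C(10) + 69) = 27338 + ((-4*(5 + 2 + 3*2))*(11 - 1*10) + 69) = 27338 + ((-4*(5 + 2 + 6))*(11 - 10) + 69) = 27338 + (-4*13*1 + 69) = 27338 + (-52*1 + 69) = 27338 + (-52 + 69) = 27338 + 17 = 27355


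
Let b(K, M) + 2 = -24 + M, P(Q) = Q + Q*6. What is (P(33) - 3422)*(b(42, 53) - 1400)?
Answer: 4381243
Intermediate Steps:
P(Q) = 7*Q (P(Q) = Q + 6*Q = 7*Q)
b(K, M) = -26 + M (b(K, M) = -2 + (-24 + M) = -26 + M)
(P(33) - 3422)*(b(42, 53) - 1400) = (7*33 - 3422)*((-26 + 53) - 1400) = (231 - 3422)*(27 - 1400) = -3191*(-1373) = 4381243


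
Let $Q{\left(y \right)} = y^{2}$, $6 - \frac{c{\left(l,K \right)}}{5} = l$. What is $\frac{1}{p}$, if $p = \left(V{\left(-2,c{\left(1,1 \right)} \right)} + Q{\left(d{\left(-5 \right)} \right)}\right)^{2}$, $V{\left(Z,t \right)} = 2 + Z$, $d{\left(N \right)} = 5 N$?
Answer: $\frac{1}{390625} \approx 2.56 \cdot 10^{-6}$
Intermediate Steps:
$c{\left(l,K \right)} = 30 - 5 l$
$p = 390625$ ($p = \left(\left(2 - 2\right) + \left(5 \left(-5\right)\right)^{2}\right)^{2} = \left(0 + \left(-25\right)^{2}\right)^{2} = \left(0 + 625\right)^{2} = 625^{2} = 390625$)
$\frac{1}{p} = \frac{1}{390625}$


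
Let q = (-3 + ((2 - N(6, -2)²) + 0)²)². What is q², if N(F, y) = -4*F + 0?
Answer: 11783636079006331837441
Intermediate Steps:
N(F, y) = -4*F
q = 108552457729 (q = (-3 + ((2 - (-4*6)²) + 0)²)² = (-3 + ((2 - 1*(-24)²) + 0)²)² = (-3 + ((2 - 1*576) + 0)²)² = (-3 + ((2 - 576) + 0)²)² = (-3 + (-574 + 0)²)² = (-3 + (-574)²)² = (-3 + 329476)² = 329473² = 108552457729)
q² = 108552457729² = 11783636079006331837441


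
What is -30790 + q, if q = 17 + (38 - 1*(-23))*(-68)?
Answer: -34921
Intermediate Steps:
q = -4131 (q = 17 + (38 + 23)*(-68) = 17 + 61*(-68) = 17 - 4148 = -4131)
-30790 + q = -30790 - 4131 = -34921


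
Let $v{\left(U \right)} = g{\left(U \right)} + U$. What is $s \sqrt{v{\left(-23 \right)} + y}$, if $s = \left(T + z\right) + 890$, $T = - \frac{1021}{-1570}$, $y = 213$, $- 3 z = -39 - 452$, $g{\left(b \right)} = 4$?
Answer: $\frac{4965833 \sqrt{194}}{4710} \approx 14685.0$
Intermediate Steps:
$z = \frac{491}{3}$ ($z = - \frac{-39 - 452}{3} = \left(- \frac{1}{3}\right) \left(-491\right) = \frac{491}{3} \approx 163.67$)
$T = \frac{1021}{1570}$ ($T = \left(-1021\right) \left(- \frac{1}{1570}\right) = \frac{1021}{1570} \approx 0.65032$)
$v{\left(U \right)} = 4 + U$
$s = \frac{4965833}{4710}$ ($s = \left(\frac{1021}{1570} + \frac{491}{3}\right) + 890 = \frac{773933}{4710} + 890 = \frac{4965833}{4710} \approx 1054.3$)
$s \sqrt{v{\left(-23 \right)} + y} = \frac{4965833 \sqrt{\left(4 - 23\right) + 213}}{4710} = \frac{4965833 \sqrt{-19 + 213}}{4710} = \frac{4965833 \sqrt{194}}{4710}$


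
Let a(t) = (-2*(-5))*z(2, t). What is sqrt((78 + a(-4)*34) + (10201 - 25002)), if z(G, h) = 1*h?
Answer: 3*I*sqrt(1787) ≈ 126.82*I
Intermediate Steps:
z(G, h) = h
a(t) = 10*t (a(t) = (-2*(-5))*t = 10*t)
sqrt((78 + a(-4)*34) + (10201 - 25002)) = sqrt((78 + (10*(-4))*34) + (10201 - 25002)) = sqrt((78 - 40*34) - 14801) = sqrt((78 - 1360) - 14801) = sqrt(-1282 - 14801) = sqrt(-16083) = 3*I*sqrt(1787)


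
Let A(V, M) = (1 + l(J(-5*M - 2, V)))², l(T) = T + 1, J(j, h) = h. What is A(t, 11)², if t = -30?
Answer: 614656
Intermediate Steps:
l(T) = 1 + T
A(V, M) = (2 + V)² (A(V, M) = (1 + (1 + V))² = (2 + V)²)
A(t, 11)² = ((2 - 30)²)² = ((-28)²)² = 784² = 614656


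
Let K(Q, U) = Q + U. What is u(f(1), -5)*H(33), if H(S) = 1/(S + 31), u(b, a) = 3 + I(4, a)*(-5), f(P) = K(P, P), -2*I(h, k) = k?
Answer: -19/128 ≈ -0.14844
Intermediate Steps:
I(h, k) = -k/2
f(P) = 2*P (f(P) = P + P = 2*P)
u(b, a) = 3 + 5*a/2 (u(b, a) = 3 - a/2*(-5) = 3 + 5*a/2)
H(S) = 1/(31 + S)
u(f(1), -5)*H(33) = (3 + (5/2)*(-5))/(31 + 33) = (3 - 25/2)/64 = -19/2*1/64 = -19/128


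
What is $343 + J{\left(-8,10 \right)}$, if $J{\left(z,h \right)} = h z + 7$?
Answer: $270$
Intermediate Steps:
$J{\left(z,h \right)} = 7 + h z$
$343 + J{\left(-8,10 \right)} = 343 + \left(7 + 10 \left(-8\right)\right) = 343 + \left(7 - 80\right) = 343 - 73 = 270$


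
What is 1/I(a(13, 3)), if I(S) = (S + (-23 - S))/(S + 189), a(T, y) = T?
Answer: -202/23 ≈ -8.7826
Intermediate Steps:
I(S) = -23/(189 + S)
1/I(a(13, 3)) = 1/(-23/(189 + 13)) = 1/(-23/202) = -202/23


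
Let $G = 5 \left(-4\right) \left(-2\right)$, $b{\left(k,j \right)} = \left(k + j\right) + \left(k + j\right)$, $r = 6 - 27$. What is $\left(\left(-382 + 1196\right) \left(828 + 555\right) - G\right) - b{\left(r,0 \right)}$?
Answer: $1125764$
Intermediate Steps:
$r = -21$
$b{\left(k,j \right)} = 2 j + 2 k$ ($b{\left(k,j \right)} = \left(j + k\right) + \left(j + k\right) = 2 j + 2 k$)
$G = 40$ ($G = \left(-20\right) \left(-2\right) = 40$)
$\left(\left(-382 + 1196\right) \left(828 + 555\right) - G\right) - b{\left(r,0 \right)} = \left(\left(-382 + 1196\right) \left(828 + 555\right) - 40\right) - \left(2 \cdot 0 + 2 \left(-21\right)\right) = \left(814 \cdot 1383 - 40\right) - \left(0 - 42\right) = \left(1125762 - 40\right) - -42 = 1125722 + 42 = 1125764$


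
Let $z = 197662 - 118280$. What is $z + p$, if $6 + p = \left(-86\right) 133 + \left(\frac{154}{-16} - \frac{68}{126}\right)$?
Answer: $\frac{34235629}{504} \approx 67928.0$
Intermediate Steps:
$p = - \frac{5772899}{504}$ ($p = -6 + \left(\left(-86\right) 133 + \left(\frac{154}{-16} - \frac{68}{126}\right)\right) = -6 + \left(-11438 + \left(154 \left(- \frac{1}{16}\right) - \frac{34}{63}\right)\right) = -6 - \frac{5769875}{504} = - \frac{5772899}{504} \approx -11454.0$)
$z = 79382$ ($z = 197662 - 118280 = 79382$)
$z + p = 79382 - \frac{5772899}{504} = \frac{34235629}{504}$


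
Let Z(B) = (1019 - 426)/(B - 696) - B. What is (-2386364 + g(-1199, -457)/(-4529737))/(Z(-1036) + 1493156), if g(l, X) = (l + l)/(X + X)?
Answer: -231244834171474300/144791030239704307 ≈ -1.5971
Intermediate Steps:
g(l, X) = l/X (g(l, X) = (2*l)/((2*X)) = (2*l)*(1/(2*X)) = l/X)
Z(B) = -B + 593/(-696 + B) (Z(B) = 593/(-696 + B) - B = -B + 593/(-696 + B))
(-2386364 + g(-1199, -457)/(-4529737))/(Z(-1036) + 1493156) = (-2386364 - 1199/(-457)/(-4529737))/((593 - 1*(-1036)**2 + 696*(-1036))/(-696 - 1036) + 1493156) = (-2386364 - 1199*(-1/457)*(-1/4529737))/((593 - 1*1073296 - 721056)/(-1732) + 1493156) = (-2386364 + (1199/457)*(-1/4529737))/(-(593 - 1073296 - 721056)/1732 + 1493156) = (-2386364 - 1199/2070089809)/(-1/1732*(-1793759) + 1493156) = -4939987796965675/(2070089809*(1793759/1732 + 1493156)) = -4939987796965675/(2070089809*2587939951/1732) = -4939987796965675/2070089809*1732/2587939951 = -231244834171474300/144791030239704307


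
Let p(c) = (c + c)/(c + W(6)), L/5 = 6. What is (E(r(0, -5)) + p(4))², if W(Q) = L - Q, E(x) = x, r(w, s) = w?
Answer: 4/49 ≈ 0.081633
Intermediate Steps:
L = 30 (L = 5*6 = 30)
W(Q) = 30 - Q
p(c) = 2*c/(24 + c) (p(c) = (c + c)/(c + (30 - 1*6)) = (2*c)/(c + (30 - 6)) = (2*c)/(c + 24) = (2*c)/(24 + c) = 2*c/(24 + c))
(E(r(0, -5)) + p(4))² = (0 + 2*4/(24 + 4))² = (0 + 2*4/28)² = (0 + 2*4*(1/28))² = (0 + 2/7)² = (2/7)² = 4/49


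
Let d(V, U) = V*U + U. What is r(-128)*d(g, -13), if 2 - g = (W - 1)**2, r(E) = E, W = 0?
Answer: 3328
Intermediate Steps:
g = 1 (g = 2 - (0 - 1)**2 = 2 - 1*(-1)**2 = 2 - 1*1 = 2 - 1 = 1)
d(V, U) = U + U*V (d(V, U) = U*V + U = U + U*V)
r(-128)*d(g, -13) = -(-1664)*(1 + 1) = -(-1664)*2 = -128*(-26) = 3328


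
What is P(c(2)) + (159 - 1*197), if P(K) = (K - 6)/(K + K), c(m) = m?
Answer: -39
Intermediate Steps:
P(K) = (-6 + K)/(2*K) (P(K) = (-6 + K)/((2*K)) = (-6 + K)*(1/(2*K)) = (-6 + K)/(2*K))
P(c(2)) + (159 - 1*197) = (½)*(-6 + 2)/2 + (159 - 1*197) = (½)*(½)*(-4) + (159 - 197) = -1 - 38 = -39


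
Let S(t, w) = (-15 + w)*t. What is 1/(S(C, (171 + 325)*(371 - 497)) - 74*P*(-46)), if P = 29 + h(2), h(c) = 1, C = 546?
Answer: -1/34028886 ≈ -2.9387e-8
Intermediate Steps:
S(t, w) = t*(-15 + w)
P = 30 (P = 29 + 1 = 30)
1/(S(C, (171 + 325)*(371 - 497)) - 74*P*(-46)) = 1/(546*(-15 + (171 + 325)*(371 - 497)) - 74*30*(-46)) = 1/(546*(-15 + 496*(-126)) - 2220*(-46)) = 1/(546*(-15 - 62496) + 102120) = 1/(546*(-62511) + 102120) = 1/(-34131006 + 102120) = 1/(-34028886) = -1/34028886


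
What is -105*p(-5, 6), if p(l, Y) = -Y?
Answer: 630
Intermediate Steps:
-105*p(-5, 6) = -(-105)*6 = -105*(-6) = 630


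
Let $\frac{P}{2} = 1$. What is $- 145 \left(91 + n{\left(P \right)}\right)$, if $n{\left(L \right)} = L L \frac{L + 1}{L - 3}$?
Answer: $-11455$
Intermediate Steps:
$P = 2$ ($P = 2 \cdot 1 = 2$)
$n{\left(L \right)} = \frac{L^{2} \left(1 + L\right)}{-3 + L}$ ($n{\left(L \right)} = L^{2} \frac{1 + L}{-3 + L} = \frac{L^{2} \left(1 + L\right)}{-3 + L}$)
$- 145 \left(91 + n{\left(P \right)}\right) = - 145 \left(91 + \frac{2^{2} \left(1 + 2\right)}{-3 + 2}\right) = - 145 \left(91 + 4 \frac{1}{-1} \cdot 3\right) = - 145 \left(91 + 4 \left(-1\right) 3\right) = - 145 \left(91 - 12\right) = \left(-145\right) 79 = -11455$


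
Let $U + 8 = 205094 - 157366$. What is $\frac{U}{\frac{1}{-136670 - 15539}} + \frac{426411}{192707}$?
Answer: $- \frac{1399710621063949}{192707} \approx -7.2634 \cdot 10^{9}$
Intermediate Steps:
$U = 47720$ ($U = -8 + \left(205094 - 157366\right) = -8 + 47728 = 47720$)
$\frac{U}{\frac{1}{-136670 - 15539}} + \frac{426411}{192707} = \frac{47720}{\frac{1}{-136670 - 15539}} + \frac{426411}{192707} = \frac{47720}{\frac{1}{-152209}} + 426411 \cdot \frac{1}{192707} = \frac{47720}{- \frac{1}{152209}} + \frac{426411}{192707} = 47720 \left(-152209\right) + \frac{426411}{192707} = -7263413480 + \frac{426411}{192707} = - \frac{1399710621063949}{192707}$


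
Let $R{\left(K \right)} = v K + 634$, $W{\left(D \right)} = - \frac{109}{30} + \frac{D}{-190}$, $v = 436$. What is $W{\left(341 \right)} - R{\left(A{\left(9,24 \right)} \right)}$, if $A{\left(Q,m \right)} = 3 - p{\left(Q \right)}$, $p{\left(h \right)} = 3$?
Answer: $- \frac{182237}{285} \approx -639.43$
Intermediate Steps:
$A{\left(Q,m \right)} = 0$ ($A{\left(Q,m \right)} = 3 - 3 = 0$)
$W{\left(D \right)} = - \frac{109}{30} - \frac{D}{190}$ ($W{\left(D \right)} = \left(-109\right) \frac{1}{30} + D \left(- \frac{1}{190}\right) = - \frac{109}{30} - \frac{D}{190}$)
$R{\left(K \right)} = 634 + 436 K$ ($R{\left(K \right)} = 436 K + 634 = 634 + 436 K$)
$W{\left(341 \right)} - R{\left(A{\left(9,24 \right)} \right)} = \left(- \frac{109}{30} - \frac{341}{190}\right) - \left(634 + 436 \cdot 0\right) = \left(- \frac{109}{30} - \frac{341}{190}\right) - \left(634 + 0\right) = - \frac{1547}{285} - 634 = - \frac{182237}{285}$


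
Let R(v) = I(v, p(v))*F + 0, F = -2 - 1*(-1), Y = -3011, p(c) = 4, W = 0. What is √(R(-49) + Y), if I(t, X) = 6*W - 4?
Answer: I*√3007 ≈ 54.836*I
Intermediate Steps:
I(t, X) = -4 (I(t, X) = 6*0 - 4 = 0 - 4 = -4)
F = -1 (F = -2 + 1 = -1)
R(v) = 4 (R(v) = -4*(-1) + 0 = 4 + 0 = 4)
√(R(-49) + Y) = √(4 - 3011) = √(-3007) = I*√3007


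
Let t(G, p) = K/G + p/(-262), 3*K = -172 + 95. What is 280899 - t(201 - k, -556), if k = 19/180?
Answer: 1330634677271/4737091 ≈ 2.8090e+5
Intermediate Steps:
k = 19/180 (k = 19*(1/180) = 19/180 ≈ 0.10556)
K = -77/3 (K = (-172 + 95)/3 = (⅓)*(-77) = -77/3 ≈ -25.667)
t(G, p) = -77/(3*G) - p/262 (t(G, p) = -77/(3*G) + p/(-262) = -77/(3*G) + p*(-1/262) = -77/(3*G) - p/262)
280899 - t(201 - k, -556) = 280899 - (-77/(3*(201 - 1*19/180)) - 1/262*(-556)) = 280899 - (-77/(3*(201 - 19/180)) + 278/131) = 280899 - (-77/(3*36161/180) + 278/131) = 280899 - (-77/3*180/36161 + 278/131) = 280899 - (-4620/36161 + 278/131) = 280899 - 1*9447538/4737091 = 280899 - 9447538/4737091 = 1330634677271/4737091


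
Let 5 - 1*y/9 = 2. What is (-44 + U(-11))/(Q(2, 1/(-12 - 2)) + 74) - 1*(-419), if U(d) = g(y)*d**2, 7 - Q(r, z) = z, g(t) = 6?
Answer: 485113/1135 ≈ 427.41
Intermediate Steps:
y = 27 (y = 45 - 9*2 = 45 - 18 = 27)
Q(r, z) = 7 - z
U(d) = 6*d**2
(-44 + U(-11))/(Q(2, 1/(-12 - 2)) + 74) - 1*(-419) = (-44 + 6*(-11)**2)/((7 - 1/(-12 - 2)) + 74) - 1*(-419) = (-44 + 6*121)/((7 - 1/(-14)) + 74) + 419 = (-44 + 726)/((7 - 1*(-1/14)) + 74) + 419 = 682/((7 + 1/14) + 74) + 419 = 682/(99/14 + 74) + 419 = 682/(1135/14) + 419 = 682*(14/1135) + 419 = 9548/1135 + 419 = 485113/1135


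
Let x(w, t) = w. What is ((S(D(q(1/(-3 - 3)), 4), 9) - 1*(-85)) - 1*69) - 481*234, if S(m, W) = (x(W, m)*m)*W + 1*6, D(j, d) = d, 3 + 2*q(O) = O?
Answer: -112208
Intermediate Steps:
q(O) = -3/2 + O/2
S(m, W) = 6 + m*W² (S(m, W) = (W*m)*W + 1*6 = m*W² + 6 = 6 + m*W²)
((S(D(q(1/(-3 - 3)), 4), 9) - 1*(-85)) - 1*69) - 481*234 = (((6 + 4*9²) - 1*(-85)) - 1*69) - 481*234 = (((6 + 4*81) + 85) - 69) - 112554 = (((6 + 324) + 85) - 69) - 112554 = ((330 + 85) - 69) - 112554 = (415 - 69) - 112554 = 346 - 112554 = -112208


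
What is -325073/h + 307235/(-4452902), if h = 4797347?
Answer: -2921431117391/21362116050994 ≈ -0.13676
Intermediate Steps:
-325073/h + 307235/(-4452902) = -325073/4797347 + 307235/(-4452902) = -325073*1/4797347 + 307235*(-1/4452902) = -325073/4797347 - 307235/4452902 = -2921431117391/21362116050994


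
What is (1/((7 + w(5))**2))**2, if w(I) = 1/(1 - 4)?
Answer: 81/160000 ≈ 0.00050625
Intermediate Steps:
w(I) = -1/3 (w(I) = 1/(-3) = -1/3)
(1/((7 + w(5))**2))**2 = (1/((7 - 1/3)**2))**2 = (1/((20/3)**2))**2 = (1/(400/9))**2 = (9/400)**2 = 81/160000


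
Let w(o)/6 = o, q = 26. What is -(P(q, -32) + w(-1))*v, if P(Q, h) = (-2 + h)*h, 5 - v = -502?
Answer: -548574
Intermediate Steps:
w(o) = 6*o
v = 507 (v = 5 - 1*(-502) = 5 + 502 = 507)
P(Q, h) = h*(-2 + h)
-(P(q, -32) + w(-1))*v = -(-32*(-2 - 32) + 6*(-1))*507 = -(-32*(-34) - 6)*507 = -(1088 - 6)*507 = -1082*507 = -1*548574 = -548574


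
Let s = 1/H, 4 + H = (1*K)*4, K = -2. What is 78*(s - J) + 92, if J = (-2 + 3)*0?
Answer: 171/2 ≈ 85.500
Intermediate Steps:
J = 0 (J = 1*0 = 0)
H = -12 (H = -4 + (1*(-2))*4 = -4 - 2*4 = -4 - 8 = -12)
s = -1/12 (s = 1/(-12) = -1/12 ≈ -0.083333)
78*(s - J) + 92 = 78*(-1/12 - 1*0) + 92 = 78*(-1/12 + 0) + 92 = 78*(-1/12) + 92 = -13/2 + 92 = 171/2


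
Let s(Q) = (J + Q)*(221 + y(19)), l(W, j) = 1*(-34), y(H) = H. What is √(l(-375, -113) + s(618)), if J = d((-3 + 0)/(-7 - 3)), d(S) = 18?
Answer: √152606 ≈ 390.65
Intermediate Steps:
J = 18
l(W, j) = -34
s(Q) = 4320 + 240*Q (s(Q) = (18 + Q)*(221 + 19) = (18 + Q)*240 = 4320 + 240*Q)
√(l(-375, -113) + s(618)) = √(-34 + (4320 + 240*618)) = √(-34 + (4320 + 148320)) = √(-34 + 152640) = √152606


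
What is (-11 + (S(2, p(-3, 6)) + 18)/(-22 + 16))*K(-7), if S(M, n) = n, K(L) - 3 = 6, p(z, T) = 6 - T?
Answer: -126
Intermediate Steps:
K(L) = 9 (K(L) = 3 + 6 = 9)
(-11 + (S(2, p(-3, 6)) + 18)/(-22 + 16))*K(-7) = (-11 + ((6 - 1*6) + 18)/(-22 + 16))*9 = (-11 + ((6 - 6) + 18)/(-6))*9 = (-11 + (0 + 18)*(-⅙))*9 = (-11 + 18*(-⅙))*9 = (-11 - 3)*9 = -14*9 = -126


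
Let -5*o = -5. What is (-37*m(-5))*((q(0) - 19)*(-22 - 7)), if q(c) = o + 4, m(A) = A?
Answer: 75110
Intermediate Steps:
o = 1 (o = -1/5*(-5) = 1)
q(c) = 5 (q(c) = 1 + 4 = 5)
(-37*m(-5))*((q(0) - 19)*(-22 - 7)) = (-37*(-5))*((5 - 19)*(-22 - 7)) = 185*(-14*(-29)) = 185*406 = 75110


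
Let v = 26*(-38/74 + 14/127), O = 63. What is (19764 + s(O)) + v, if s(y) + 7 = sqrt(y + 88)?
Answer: 92788873/4699 + sqrt(151) ≈ 19759.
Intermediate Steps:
s(y) = -7 + sqrt(88 + y) (s(y) = -7 + sqrt(y + 88) = -7 + sqrt(88 + y))
v = -49270/4699 (v = 26*(-38*1/74 + 14*(1/127)) = 26*(-19/37 + 14/127) = 26*(-1895/4699) = -49270/4699 ≈ -10.485)
(19764 + s(O)) + v = (19764 + (-7 + sqrt(88 + 63))) - 49270/4699 = (19764 + (-7 + sqrt(151))) - 49270/4699 = (19757 + sqrt(151)) - 49270/4699 = 92788873/4699 + sqrt(151)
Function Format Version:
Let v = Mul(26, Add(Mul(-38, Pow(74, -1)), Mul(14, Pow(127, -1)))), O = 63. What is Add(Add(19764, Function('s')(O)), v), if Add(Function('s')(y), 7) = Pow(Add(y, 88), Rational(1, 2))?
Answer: Add(Rational(92788873, 4699), Pow(151, Rational(1, 2))) ≈ 19759.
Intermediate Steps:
Function('s')(y) = Add(-7, Pow(Add(88, y), Rational(1, 2))) (Function('s')(y) = Add(-7, Pow(Add(y, 88), Rational(1, 2))) = Add(-7, Pow(Add(88, y), Rational(1, 2))))
v = Rational(-49270, 4699) (v = Mul(26, Add(Mul(-38, Rational(1, 74)), Mul(14, Rational(1, 127)))) = Mul(26, Add(Rational(-19, 37), Rational(14, 127))) = Mul(26, Rational(-1895, 4699)) = Rational(-49270, 4699) ≈ -10.485)
Add(Add(19764, Function('s')(O)), v) = Add(Add(19764, Add(-7, Pow(Add(88, 63), Rational(1, 2)))), Rational(-49270, 4699)) = Add(Add(19764, Add(-7, Pow(151, Rational(1, 2)))), Rational(-49270, 4699)) = Add(Add(19757, Pow(151, Rational(1, 2))), Rational(-49270, 4699)) = Add(Rational(92788873, 4699), Pow(151, Rational(1, 2)))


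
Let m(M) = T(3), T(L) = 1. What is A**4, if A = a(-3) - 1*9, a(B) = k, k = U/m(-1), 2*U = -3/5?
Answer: 74805201/10000 ≈ 7480.5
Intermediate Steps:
U = -3/10 (U = (-3/5)/2 = (-3*1/5)/2 = (1/2)*(-3/5) = -3/10 ≈ -0.30000)
m(M) = 1
k = -3/10 (k = -3/10/1 = -3/10*1 = -3/10 ≈ -0.30000)
a(B) = -3/10
A = -93/10 (A = -3/10 - 1*9 = -3/10 - 9 = -93/10 ≈ -9.3000)
A**4 = (-93/10)**4 = 74805201/10000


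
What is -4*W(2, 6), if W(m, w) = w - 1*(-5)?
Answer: -44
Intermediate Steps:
W(m, w) = 5 + w (W(m, w) = w + 5 = 5 + w)
-4*W(2, 6) = -4*(5 + 6) = -4*11 = -44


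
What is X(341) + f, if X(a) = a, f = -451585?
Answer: -451244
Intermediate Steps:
X(341) + f = 341 - 451585 = -451244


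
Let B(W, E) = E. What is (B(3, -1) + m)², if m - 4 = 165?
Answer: 28224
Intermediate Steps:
m = 169 (m = 4 + 165 = 169)
(B(3, -1) + m)² = (-1 + 169)² = 168² = 28224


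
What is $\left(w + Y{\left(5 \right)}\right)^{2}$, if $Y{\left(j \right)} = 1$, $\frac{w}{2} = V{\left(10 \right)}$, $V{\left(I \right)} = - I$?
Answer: $361$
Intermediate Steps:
$w = -20$ ($w = 2 \left(\left(-1\right) 10\right) = 2 \left(-10\right) = -20$)
$\left(w + Y{\left(5 \right)}\right)^{2} = \left(-20 + 1\right)^{2} = \left(-19\right)^{2} = 361$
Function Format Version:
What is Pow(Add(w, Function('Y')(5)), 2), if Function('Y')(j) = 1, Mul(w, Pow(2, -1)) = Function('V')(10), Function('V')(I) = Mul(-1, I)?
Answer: 361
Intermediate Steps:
w = -20 (w = Mul(2, Mul(-1, 10)) = Mul(2, -10) = -20)
Pow(Add(w, Function('Y')(5)), 2) = Pow(Add(-20, 1), 2) = Pow(-19, 2) = 361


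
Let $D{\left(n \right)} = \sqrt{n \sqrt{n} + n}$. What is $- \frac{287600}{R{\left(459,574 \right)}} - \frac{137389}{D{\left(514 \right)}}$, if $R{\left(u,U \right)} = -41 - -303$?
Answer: $- \frac{143800}{131} - \frac{137389 \sqrt{514}}{514 \sqrt{1 + \sqrt{514}}} \approx -2343.2$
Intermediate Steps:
$R{\left(u,U \right)} = 262$ ($R{\left(u,U \right)} = -41 + 303 = 262$)
$D{\left(n \right)} = \sqrt{n + n^{\frac{3}{2}}}$ ($D{\left(n \right)} = \sqrt{n^{\frac{3}{2}} + n} = \sqrt{n + n^{\frac{3}{2}}}$)
$- \frac{287600}{R{\left(459,574 \right)}} - \frac{137389}{D{\left(514 \right)}} = - \frac{287600}{262} - \frac{137389}{\sqrt{514 + 514^{\frac{3}{2}}}} = \left(-287600\right) \frac{1}{262} - \frac{137389}{\sqrt{514 + 514 \sqrt{514}}} = - \frac{143800}{131} - \frac{137389}{\sqrt{514 + 514 \sqrt{514}}}$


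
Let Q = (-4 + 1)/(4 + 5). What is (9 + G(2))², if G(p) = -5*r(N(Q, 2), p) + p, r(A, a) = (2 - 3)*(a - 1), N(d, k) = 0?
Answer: 256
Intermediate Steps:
Q = -⅓ (Q = -3/9 = -3*⅑ = -⅓ ≈ -0.33333)
r(A, a) = 1 - a (r(A, a) = -(-1 + a) = 1 - a)
G(p) = -5 + 6*p (G(p) = -5*(1 - p) + p = (-5 + 5*p) + p = -5 + 6*p)
(9 + G(2))² = (9 + (-5 + 6*2))² = (9 + (-5 + 12))² = (9 + 7)² = 16² = 256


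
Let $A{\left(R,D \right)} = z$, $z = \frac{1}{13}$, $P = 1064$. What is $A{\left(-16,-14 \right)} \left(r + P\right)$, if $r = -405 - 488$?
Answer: $\frac{171}{13} \approx 13.154$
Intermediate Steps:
$z = \frac{1}{13} \approx 0.076923$
$A{\left(R,D \right)} = \frac{1}{13}$
$r = -893$
$A{\left(-16,-14 \right)} \left(r + P\right) = \frac{-893 + 1064}{13} = \frac{1}{13} \cdot 171 = \frac{171}{13}$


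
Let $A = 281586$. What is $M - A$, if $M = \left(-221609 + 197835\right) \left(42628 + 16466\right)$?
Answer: $-1405182342$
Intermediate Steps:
$M = -1404900756$ ($M = \left(-23774\right) 59094 = -1404900756$)
$M - A = -1404900756 - 281586 = -1405182342$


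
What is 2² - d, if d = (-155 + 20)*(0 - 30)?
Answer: -4046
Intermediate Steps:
d = 4050 (d = -135*(-30) = 4050)
2² - d = 2² - 1*4050 = 4 - 4050 = -4046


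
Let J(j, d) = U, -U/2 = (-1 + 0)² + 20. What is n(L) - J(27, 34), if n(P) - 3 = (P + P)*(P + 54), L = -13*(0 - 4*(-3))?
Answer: 31869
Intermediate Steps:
U = -42 (U = -2*((-1 + 0)² + 20) = -2*((-1)² + 20) = -2*(1 + 20) = -2*21 = -42)
J(j, d) = -42
L = -156 (L = -13*(0 + 12) = -13*12 = -156)
n(P) = 3 + 2*P*(54 + P) (n(P) = 3 + (P + P)*(P + 54) = 3 + (2*P)*(54 + P) = 3 + 2*P*(54 + P))
n(L) - J(27, 34) = (3 + 2*(-156)² + 108*(-156)) - 1*(-42) = (3 + 2*24336 - 16848) + 42 = (3 + 48672 - 16848) + 42 = 31827 + 42 = 31869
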